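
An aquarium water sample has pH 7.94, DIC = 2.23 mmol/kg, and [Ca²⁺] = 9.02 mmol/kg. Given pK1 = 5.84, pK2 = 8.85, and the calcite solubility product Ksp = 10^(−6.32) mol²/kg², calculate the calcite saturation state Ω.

Ω = 4.57

α₂ = 1 / (1 + [H⁺]/K2 + [H⁺]²/(K1K2)) = 1 / (1 + 10^+0.91 + 10^-1.19)
   = 1 / (1 + 8.1283 + 0.064565) = 1/9.1929 = 0.1088
[CO3²⁻] = α₂ × DIC = 0.1088 × 2.23 = 0.2426 mmol/kg
Ksp = 10^(−6.32) = 4.786×10^-7
Ω = [Ca²⁺][CO3²⁻]/Ksp = (9.02×10^-3)(2.426×10^-4) / 4.786×10^-7 = 4.57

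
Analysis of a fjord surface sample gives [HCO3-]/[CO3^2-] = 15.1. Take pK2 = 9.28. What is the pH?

From K2 = [H⁺][CO3^2-]/[HCO3-]:  pH = pK2 − log₁₀([HCO3-]/[CO3^2-])
log₁₀(15.1) = +1.179
pH = 9.28 − (+1.179) = 8.10

pH = 8.10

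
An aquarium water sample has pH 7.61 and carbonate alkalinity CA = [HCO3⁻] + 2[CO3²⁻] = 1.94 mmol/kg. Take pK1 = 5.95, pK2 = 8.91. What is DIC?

DIC = 1.89 mmol/kg

CA = [HCO3⁻] + 2[CO3²⁻] = (α₁ + 2α₂)·DIC
At pH 7.61: [H⁺]/K1 = 10^-1.66 = 0.021878, K2/[H⁺] = 10^-1.30 = 0.050119
α₁ = 1/(1 + 0.021878 + 0.050119) = 1/1.0720 = 0.9328; α₂ = α₁·K2/[H⁺] = 0.04675
α₁ + 2α₂ = 1.0263
DIC = CA / (α₁ + 2α₂) = 1.94 / 1.0263 = 1.89 mmol/kg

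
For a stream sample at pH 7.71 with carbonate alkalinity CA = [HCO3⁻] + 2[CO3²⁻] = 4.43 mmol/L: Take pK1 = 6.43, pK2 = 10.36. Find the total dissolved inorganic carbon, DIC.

CA = [HCO3⁻] + 2[CO3²⁻] = (α₁ + 2α₂)·DIC
At pH 7.71: [H⁺]/K1 = 10^-1.28 = 0.052481, K2/[H⁺] = 10^-2.65 = 0.0022387
α₁ = 1/(1 + 0.052481 + 0.0022387) = 1/1.0547 = 0.9481; α₂ = α₁·K2/[H⁺] = 0.002123
α₁ + 2α₂ = 0.9524
DIC = CA / (α₁ + 2α₂) = 4.43 / 0.9524 = 4.65 mmol/L

DIC = 4.65 mmol/L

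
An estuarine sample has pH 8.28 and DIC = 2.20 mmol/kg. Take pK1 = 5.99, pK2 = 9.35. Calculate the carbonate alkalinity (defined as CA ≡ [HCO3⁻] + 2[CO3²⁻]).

CA = [HCO3⁻] + 2[CO3²⁻] = (α₁ + 2α₂)·DIC
At pH 8.28: [H⁺]/K1 = 10^-2.29 = 0.0051286, K2/[H⁺] = 10^-1.07 = 0.085114
α₁ = 1/(1 + 0.0051286 + 0.085114) = 1/1.0902 = 0.9172; α₂ = α₁·K2/[H⁺] = 0.07807
α₁ + 2α₂ = 1.0734
CA = 1.0734 × 2.20 = 2.36 mmol/kg

CA = 2.36 mmol/kg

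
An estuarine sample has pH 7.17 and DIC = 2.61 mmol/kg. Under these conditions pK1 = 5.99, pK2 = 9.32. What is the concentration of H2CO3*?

[CO2*] = 0.161 mmol/kg

α₀ = 1 / (1 + K1/[H⁺] + K1K2/[H⁺]²) = 1 / (1 + 10^+1.18 + 10^-0.97)
   = 1 / (1 + 15.136 + 0.10715) = 1/16.243 = 0.06157
[CO2*] = α₀ × DIC = 0.06157 × 2.61 = 0.161 mmol/kg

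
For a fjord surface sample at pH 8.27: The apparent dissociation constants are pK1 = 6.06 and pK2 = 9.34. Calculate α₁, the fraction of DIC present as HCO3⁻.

α₁ = 0.916

α₁ = 1 / (1 + [H⁺]/K1 + K2/[H⁺]) = 1 / (1 + 10^-2.21 + 10^-1.07)
   = 1 / (1 + 0.0061660 + 0.085114) = 1/1.0913 = 0.9164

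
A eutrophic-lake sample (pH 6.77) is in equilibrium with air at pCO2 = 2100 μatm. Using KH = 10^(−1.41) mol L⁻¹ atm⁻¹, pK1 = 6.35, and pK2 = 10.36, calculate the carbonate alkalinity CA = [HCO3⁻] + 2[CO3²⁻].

CA = 0.215 mmol/L

[CO2*] = KH · pCO2 = 10^(−1.41) × 2100×10^-6 = 8.170×10^-5 mol/L
α₀ = 1/(1 + K1/[H⁺] + K1K2/[H⁺]²) = 1/(1 + 10^+0.42 + 10^-3.17) = 0.2754
DIC = [CO2*]/α₀ = 8.170×10^-5 / 0.2754 = 0.2966 mmol/L
CA = (α₁ + 2α₂)·DIC = (0.7244 + 2×0.0001862) × 0.2966 = 0.215 mmol/L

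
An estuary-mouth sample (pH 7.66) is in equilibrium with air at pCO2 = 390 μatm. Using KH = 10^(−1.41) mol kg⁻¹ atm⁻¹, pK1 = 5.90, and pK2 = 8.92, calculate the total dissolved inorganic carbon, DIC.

[CO2*] = KH · pCO2 = 10^(−1.41) × 390×10^-6 = 1.517×10^-5 mol/kg
α₀ = 1/(1 + K1/[H⁺] + K1K2/[H⁺]²) = 1/(1 + 10^+1.76 + 10^+0.50) = 0.01621
DIC = [CO2*]/α₀ = 1.517×10^-5 / 0.01621 = 0.936 mmol/kg

DIC = 0.936 mmol/kg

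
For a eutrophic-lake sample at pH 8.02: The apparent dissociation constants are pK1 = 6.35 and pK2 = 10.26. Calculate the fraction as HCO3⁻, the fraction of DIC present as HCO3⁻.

α₁ = 1 / (1 + [H⁺]/K1 + K2/[H⁺]) = 1 / (1 + 10^-1.67 + 10^-2.24)
   = 1 / (1 + 0.021380 + 0.0057544) = 1/1.0271 = 0.9736

α₁ = 0.974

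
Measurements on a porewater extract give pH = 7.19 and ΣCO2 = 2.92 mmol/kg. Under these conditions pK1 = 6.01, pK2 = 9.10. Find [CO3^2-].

[CO3²⁻] = 0.0333 mmol/kg

α₂ = 1 / (1 + [H⁺]/K2 + [H⁺]²/(K1K2)) = 1 / (1 + 10^+1.91 + 10^+0.73)
   = 1 / (1 + 81.283 + 5.3703) = 1/87.653 = 0.01141
[CO3²⁻] = α₂ × DIC = 0.01141 × 2.92 = 0.0333 mmol/kg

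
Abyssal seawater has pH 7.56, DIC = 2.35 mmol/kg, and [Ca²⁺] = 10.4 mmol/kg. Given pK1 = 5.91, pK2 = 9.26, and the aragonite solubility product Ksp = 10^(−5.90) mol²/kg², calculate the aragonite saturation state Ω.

α₂ = 1 / (1 + [H⁺]/K2 + [H⁺]²/(K1K2)) = 1 / (1 + 10^+1.70 + 10^+0.05)
   = 1 / (1 + 50.119 + 1.1220) = 1/52.241 = 0.01914
[CO3²⁻] = α₂ × DIC = 0.01914 × 2.35 = 0.04498 mmol/kg
Ksp = 10^(−5.90) = 1.259×10^-6
Ω = [Ca²⁺][CO3²⁻]/Ksp = (10.4×10^-3)(4.498×10^-5) / 1.259×10^-6 = 0.372

Ω = 0.372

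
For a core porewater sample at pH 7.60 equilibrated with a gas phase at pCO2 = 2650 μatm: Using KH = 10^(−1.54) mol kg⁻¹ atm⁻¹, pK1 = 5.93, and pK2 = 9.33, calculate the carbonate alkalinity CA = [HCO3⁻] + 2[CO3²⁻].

[CO2*] = KH · pCO2 = 10^(−1.54) × 2650×10^-6 = 7.643×10^-5 mol/kg
α₀ = 1/(1 + K1/[H⁺] + K1K2/[H⁺]²) = 1/(1 + 10^+1.67 + 10^-0.06) = 0.02056
DIC = [CO2*]/α₀ = 7.643×10^-5 / 0.02056 = 3.718 mmol/kg
CA = (α₁ + 2α₂)·DIC = (0.9615 + 2×0.01790) × 3.718 = 3.71 mmol/kg

CA = 3.71 mmol/kg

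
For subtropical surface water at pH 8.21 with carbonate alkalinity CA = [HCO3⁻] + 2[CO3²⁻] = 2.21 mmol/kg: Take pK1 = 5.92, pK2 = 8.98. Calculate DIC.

CA = [HCO3⁻] + 2[CO3²⁻] = (α₁ + 2α₂)·DIC
At pH 8.21: [H⁺]/K1 = 10^-2.29 = 0.0051286, K2/[H⁺] = 10^-0.77 = 0.16982
α₁ = 1/(1 + 0.0051286 + 0.16982) = 1/1.1750 = 0.8511; α₂ = α₁·K2/[H⁺] = 0.1445
α₁ + 2α₂ = 1.1402
DIC = CA / (α₁ + 2α₂) = 2.21 / 1.1402 = 1.94 mmol/kg

DIC = 1.94 mmol/kg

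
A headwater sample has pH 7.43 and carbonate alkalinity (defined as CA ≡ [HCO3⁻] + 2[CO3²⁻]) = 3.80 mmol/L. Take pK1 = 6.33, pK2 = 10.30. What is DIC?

CA = [HCO3⁻] + 2[CO3²⁻] = (α₁ + 2α₂)·DIC
At pH 7.43: [H⁺]/K1 = 10^-1.10 = 0.079433, K2/[H⁺] = 10^-2.87 = 0.0013490
α₁ = 1/(1 + 0.079433 + 0.0013490) = 1/1.0808 = 0.9253; α₂ = α₁·K2/[H⁺] = 0.001248
α₁ + 2α₂ = 0.9278
DIC = CA / (α₁ + 2α₂) = 3.80 / 0.9278 = 4.10 mmol/L

DIC = 4.10 mmol/L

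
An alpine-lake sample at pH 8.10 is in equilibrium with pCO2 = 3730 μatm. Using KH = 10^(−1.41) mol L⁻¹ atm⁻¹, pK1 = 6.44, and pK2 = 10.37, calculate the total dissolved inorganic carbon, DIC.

DIC = 6.81 mmol/L

[CO2*] = KH · pCO2 = 10^(−1.41) × 3730×10^-6 = 1.451×10^-4 mol/L
α₀ = 1/(1 + K1/[H⁺] + K1K2/[H⁺]²) = 1/(1 + 10^+1.66 + 10^-0.61) = 0.02130
DIC = [CO2*]/α₀ = 1.451×10^-4 / 0.02130 = 6.81 mmol/L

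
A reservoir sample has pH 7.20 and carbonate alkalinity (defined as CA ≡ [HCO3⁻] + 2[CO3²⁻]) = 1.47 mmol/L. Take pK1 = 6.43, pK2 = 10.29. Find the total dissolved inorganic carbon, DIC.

CA = [HCO3⁻] + 2[CO3²⁻] = (α₁ + 2α₂)·DIC
At pH 7.20: [H⁺]/K1 = 10^-0.77 = 0.16982, K2/[H⁺] = 10^-3.09 = 0.00081283
α₁ = 1/(1 + 0.16982 + 0.00081283) = 1/1.1706 = 0.8542; α₂ = α₁·K2/[H⁺] = 0.0006943
α₁ + 2α₂ = 0.8556
DIC = CA / (α₁ + 2α₂) = 1.47 / 0.8556 = 1.72 mmol/L

DIC = 1.72 mmol/L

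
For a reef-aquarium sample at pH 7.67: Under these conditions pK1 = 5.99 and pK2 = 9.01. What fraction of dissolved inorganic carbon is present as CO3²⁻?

α₂ = 1 / (1 + [H⁺]/K2 + [H⁺]²/(K1K2)) = 1 / (1 + 10^+1.34 + 10^-0.34)
   = 1 / (1 + 21.878 + 0.45709) = 1/23.335 = 0.04285

α₂ = 0.0429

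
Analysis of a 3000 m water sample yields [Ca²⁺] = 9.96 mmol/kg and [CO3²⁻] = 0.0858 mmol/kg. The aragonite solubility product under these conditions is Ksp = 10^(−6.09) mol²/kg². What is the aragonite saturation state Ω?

Ω = 1.05

Ksp = 10^(−6.09) = 8.128×10^-7
Ω = [Ca²⁺][CO3²⁻]/Ksp = (9.96×10^-3)(0.0858×10^-3) / 8.128×10^-7 = 1.05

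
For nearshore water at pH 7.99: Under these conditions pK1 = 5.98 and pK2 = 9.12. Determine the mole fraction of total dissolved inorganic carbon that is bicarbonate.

α₁ = 0.923

α₁ = 1 / (1 + [H⁺]/K1 + K2/[H⁺]) = 1 / (1 + 10^-2.01 + 10^-1.13)
   = 1 / (1 + 0.0097724 + 0.074131) = 1/1.0839 = 0.9226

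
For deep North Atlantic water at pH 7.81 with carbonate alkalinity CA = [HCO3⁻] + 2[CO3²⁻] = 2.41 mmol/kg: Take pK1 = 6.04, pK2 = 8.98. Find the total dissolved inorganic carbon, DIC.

CA = [HCO3⁻] + 2[CO3²⁻] = (α₁ + 2α₂)·DIC
At pH 7.81: [H⁺]/K1 = 10^-1.77 = 0.016982, K2/[H⁺] = 10^-1.17 = 0.067608
α₁ = 1/(1 + 0.016982 + 0.067608) = 1/1.0846 = 0.9220; α₂ = α₁·K2/[H⁺] = 0.06234
α₁ + 2α₂ = 1.0467
DIC = CA / (α₁ + 2α₂) = 2.41 / 1.0467 = 2.30 mmol/kg

DIC = 2.30 mmol/kg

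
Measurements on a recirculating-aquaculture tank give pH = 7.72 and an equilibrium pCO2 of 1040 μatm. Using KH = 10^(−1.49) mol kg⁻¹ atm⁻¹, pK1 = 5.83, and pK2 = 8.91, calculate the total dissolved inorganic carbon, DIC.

[CO2*] = KH · pCO2 = 10^(−1.49) × 1040×10^-6 = 3.365×10^-5 mol/kg
α₀ = 1/(1 + K1/[H⁺] + K1K2/[H⁺]²) = 1/(1 + 10^+1.89 + 10^+0.70) = 0.01196
DIC = [CO2*]/α₀ = 3.365×10^-5 / 0.01196 = 2.81 mmol/kg

DIC = 2.81 mmol/kg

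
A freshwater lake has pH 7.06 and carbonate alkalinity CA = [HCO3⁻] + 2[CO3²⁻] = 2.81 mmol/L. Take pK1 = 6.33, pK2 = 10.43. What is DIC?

CA = [HCO3⁻] + 2[CO3²⁻] = (α₁ + 2α₂)·DIC
At pH 7.06: [H⁺]/K1 = 10^-0.73 = 0.18621, K2/[H⁺] = 10^-3.37 = 0.00042658
α₁ = 1/(1 + 0.18621 + 0.00042658) = 1/1.1866 = 0.8427; α₂ = α₁·K2/[H⁺] = 0.0003595
α₁ + 2α₂ = 0.8434
DIC = CA / (α₁ + 2α₂) = 2.81 / 0.8434 = 3.33 mmol/L

DIC = 3.33 mmol/L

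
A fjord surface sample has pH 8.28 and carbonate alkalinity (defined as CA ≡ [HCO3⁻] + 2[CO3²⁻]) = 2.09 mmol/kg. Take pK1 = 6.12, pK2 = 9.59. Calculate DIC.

DIC = 2.01 mmol/kg

CA = [HCO3⁻] + 2[CO3²⁻] = (α₁ + 2α₂)·DIC
At pH 8.28: [H⁺]/K1 = 10^-2.16 = 0.0069183, K2/[H⁺] = 10^-1.31 = 0.048978
α₁ = 1/(1 + 0.0069183 + 0.048978) = 1/1.0559 = 0.9471; α₂ = α₁·K2/[H⁺] = 0.04639
α₁ + 2α₂ = 1.0398
DIC = CA / (α₁ + 2α₂) = 2.09 / 1.0398 = 2.01 mmol/kg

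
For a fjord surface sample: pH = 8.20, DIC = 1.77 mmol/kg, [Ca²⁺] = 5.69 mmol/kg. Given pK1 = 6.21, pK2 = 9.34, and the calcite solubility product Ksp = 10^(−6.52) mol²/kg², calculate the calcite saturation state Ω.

Ω = 2.23

α₂ = 1 / (1 + [H⁺]/K2 + [H⁺]²/(K1K2)) = 1 / (1 + 10^+1.14 + 10^-0.85)
   = 1 / (1 + 13.804 + 0.14125) = 1/14.945 = 0.06691
[CO3²⁻] = α₂ × DIC = 0.06691 × 1.77 = 0.1184 mmol/kg
Ksp = 10^(−6.52) = 3.020×10^-7
Ω = [Ca²⁺][CO3²⁻]/Ksp = (5.69×10^-3)(1.184×10^-4) / 3.020×10^-7 = 2.23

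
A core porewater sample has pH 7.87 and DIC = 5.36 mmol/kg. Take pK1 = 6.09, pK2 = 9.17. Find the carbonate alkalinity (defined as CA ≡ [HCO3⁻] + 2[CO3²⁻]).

CA = [HCO3⁻] + 2[CO3²⁻] = (α₁ + 2α₂)·DIC
At pH 7.87: [H⁺]/K1 = 10^-1.78 = 0.016596, K2/[H⁺] = 10^-1.30 = 0.050119
α₁ = 1/(1 + 0.016596 + 0.050119) = 1/1.0667 = 0.9375; α₂ = α₁·K2/[H⁺] = 0.04698
α₁ + 2α₂ = 1.0314
CA = 1.0314 × 5.36 = 5.53 mmol/kg

CA = 5.53 mmol/kg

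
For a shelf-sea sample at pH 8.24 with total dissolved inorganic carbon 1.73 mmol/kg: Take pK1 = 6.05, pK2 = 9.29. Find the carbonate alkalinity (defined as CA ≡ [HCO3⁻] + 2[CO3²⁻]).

CA = 1.86 mmol/kg

CA = [HCO3⁻] + 2[CO3²⁻] = (α₁ + 2α₂)·DIC
At pH 8.24: [H⁺]/K1 = 10^-2.19 = 0.0064565, K2/[H⁺] = 10^-1.05 = 0.089125
α₁ = 1/(1 + 0.0064565 + 0.089125) = 1/1.0956 = 0.9128; α₂ = α₁·K2/[H⁺] = 0.08135
α₁ + 2α₂ = 1.0755
CA = 1.0755 × 1.73 = 1.86 mmol/kg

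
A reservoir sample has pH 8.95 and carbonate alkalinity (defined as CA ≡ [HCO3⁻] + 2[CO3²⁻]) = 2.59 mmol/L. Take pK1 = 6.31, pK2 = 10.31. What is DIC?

DIC = 2.49 mmol/L

CA = [HCO3⁻] + 2[CO3²⁻] = (α₁ + 2α₂)·DIC
At pH 8.95: [H⁺]/K1 = 10^-2.64 = 0.0022909, K2/[H⁺] = 10^-1.36 = 0.043652
α₁ = 1/(1 + 0.0022909 + 0.043652) = 1/1.0459 = 0.9561; α₂ = α₁·K2/[H⁺] = 0.04173
α₁ + 2α₂ = 1.0395
DIC = CA / (α₁ + 2α₂) = 2.59 / 1.0395 = 2.49 mmol/L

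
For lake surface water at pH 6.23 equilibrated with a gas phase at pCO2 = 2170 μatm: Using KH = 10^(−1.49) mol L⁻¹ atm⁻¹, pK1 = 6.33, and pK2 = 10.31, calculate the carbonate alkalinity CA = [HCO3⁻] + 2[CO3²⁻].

[CO2*] = KH · pCO2 = 10^(−1.49) × 2170×10^-6 = 7.022×10^-5 mol/L
α₀ = 1/(1 + K1/[H⁺] + K1K2/[H⁺]²) = 1/(1 + 10^-0.10 + 10^-4.18) = 0.5573
DIC = [CO2*]/α₀ = 7.022×10^-5 / 0.5573 = 0.1260 mmol/L
CA = (α₁ + 2α₂)·DIC = (0.4427 + 2×3.682×10^-5) × 0.1260 = 0.0558 mmol/L

CA = 0.0558 mmol/L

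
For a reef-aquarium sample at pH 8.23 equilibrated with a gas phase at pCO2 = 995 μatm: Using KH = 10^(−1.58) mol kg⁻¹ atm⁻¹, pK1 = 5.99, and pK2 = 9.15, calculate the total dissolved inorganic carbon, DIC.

DIC = 5.12 mmol/kg

[CO2*] = KH · pCO2 = 10^(−1.58) × 995×10^-6 = 2.617×10^-5 mol/kg
α₀ = 1/(1 + K1/[H⁺] + K1K2/[H⁺]²) = 1/(1 + 10^+2.24 + 10^+1.32) = 0.005111
DIC = [CO2*]/α₀ = 2.617×10^-5 / 0.005111 = 5.12 mmol/kg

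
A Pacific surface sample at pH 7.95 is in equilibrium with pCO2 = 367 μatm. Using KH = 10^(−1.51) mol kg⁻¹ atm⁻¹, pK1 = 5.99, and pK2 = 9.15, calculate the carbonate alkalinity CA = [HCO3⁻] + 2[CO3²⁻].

CA = 1.16 mmol/kg

[CO2*] = KH · pCO2 = 10^(−1.51) × 367×10^-6 = 1.134×10^-5 mol/kg
α₀ = 1/(1 + K1/[H⁺] + K1K2/[H⁺]²) = 1/(1 + 10^+1.96 + 10^+0.76) = 0.01021
DIC = [CO2*]/α₀ = 1.134×10^-5 / 0.01021 = 1.111 mmol/kg
CA = (α₁ + 2α₂)·DIC = (0.9310 + 2×0.05875) × 1.111 = 1.16 mmol/kg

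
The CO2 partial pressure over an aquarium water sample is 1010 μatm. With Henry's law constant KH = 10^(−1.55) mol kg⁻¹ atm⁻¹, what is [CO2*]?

[CO2*] = 28.5 μmol/kg

KH = 10^(−1.55) = 2.818×10^-2 mol kg⁻¹ atm⁻¹
[CO2*] = KH · pCO2 = 2.818×10^-2 × 1010×10^-6 atm = 2.85×10^-5 mol/kg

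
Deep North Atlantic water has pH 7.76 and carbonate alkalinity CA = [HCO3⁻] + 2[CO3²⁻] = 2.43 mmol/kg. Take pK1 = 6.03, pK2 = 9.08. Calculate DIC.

CA = [HCO3⁻] + 2[CO3²⁻] = (α₁ + 2α₂)·DIC
At pH 7.76: [H⁺]/K1 = 10^-1.73 = 0.018621, K2/[H⁺] = 10^-1.32 = 0.047863
α₁ = 1/(1 + 0.018621 + 0.047863) = 1/1.0665 = 0.9377; α₂ = α₁·K2/[H⁺] = 0.04488
α₁ + 2α₂ = 1.0274
DIC = CA / (α₁ + 2α₂) = 2.43 / 1.0274 = 2.37 mmol/kg

DIC = 2.37 mmol/kg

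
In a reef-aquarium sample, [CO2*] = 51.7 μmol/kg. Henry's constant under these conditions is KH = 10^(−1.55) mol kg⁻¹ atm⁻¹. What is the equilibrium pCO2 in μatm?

KH = 10^(−1.55) = 2.818×10^-2 mol kg⁻¹ atm⁻¹
pCO2 = [CO2*]/KH = 51.7×10^-6 / 2.818×10^-2 = 1.83×10^-3 atm = 1830 μatm

pCO2 = 1830 μatm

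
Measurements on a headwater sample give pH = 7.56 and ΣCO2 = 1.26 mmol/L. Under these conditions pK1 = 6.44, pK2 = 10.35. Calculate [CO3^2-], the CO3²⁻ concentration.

α₂ = 1 / (1 + [H⁺]/K2 + [H⁺]²/(K1K2)) = 1 / (1 + 10^+2.79 + 10^+1.67)
   = 1 / (1 + 616.60 + 46.774) = 1/664.37 = 0.001505
[CO3²⁻] = α₂ × DIC = 0.001505 × 1.26 = 0.00190 mmol/L = 1.90 μmol/L

[CO3²⁻] = 1.90 μmol/L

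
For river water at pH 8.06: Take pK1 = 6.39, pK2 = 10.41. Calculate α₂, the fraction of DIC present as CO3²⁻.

α₂ = 0.00435

α₂ = 1 / (1 + [H⁺]/K2 + [H⁺]²/(K1K2)) = 1 / (1 + 10^+2.35 + 10^+0.68)
   = 1 / (1 + 223.87 + 4.7863) = 1/229.66 = 0.004354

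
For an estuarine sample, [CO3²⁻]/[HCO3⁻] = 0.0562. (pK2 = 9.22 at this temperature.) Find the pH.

From K2 = [H⁺][CO3²⁻]/[HCO3⁻]:  pH = pK2 + log₁₀([CO3²⁻]/[HCO3⁻])
log₁₀(0.0562) = -1.250
pH = 9.22 + (-1.250) = 7.97

pH = 7.97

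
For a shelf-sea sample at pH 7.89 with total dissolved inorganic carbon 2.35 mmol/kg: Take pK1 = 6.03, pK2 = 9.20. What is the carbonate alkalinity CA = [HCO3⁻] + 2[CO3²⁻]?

CA = [HCO3⁻] + 2[CO3²⁻] = (α₁ + 2α₂)·DIC
At pH 7.89: [H⁺]/K1 = 10^-1.86 = 0.013804, K2/[H⁺] = 10^-1.31 = 0.048978
α₁ = 1/(1 + 0.013804 + 0.048978) = 1/1.0628 = 0.9409; α₂ = α₁·K2/[H⁺] = 0.04608
α₁ + 2α₂ = 1.0331
CA = 1.0331 × 2.35 = 2.43 mmol/kg

CA = 2.43 mmol/kg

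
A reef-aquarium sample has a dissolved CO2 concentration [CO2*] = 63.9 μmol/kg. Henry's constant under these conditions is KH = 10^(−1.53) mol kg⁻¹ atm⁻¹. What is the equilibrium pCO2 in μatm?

pCO2 = 2170 μatm

KH = 10^(−1.53) = 2.951×10^-2 mol kg⁻¹ atm⁻¹
pCO2 = [CO2*]/KH = 63.9×10^-6 / 2.951×10^-2 = 2.17×10^-3 atm = 2170 μatm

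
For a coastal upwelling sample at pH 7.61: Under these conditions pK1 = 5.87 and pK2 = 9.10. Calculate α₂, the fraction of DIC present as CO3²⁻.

α₂ = 0.0308

α₂ = 1 / (1 + [H⁺]/K2 + [H⁺]²/(K1K2)) = 1 / (1 + 10^+1.49 + 10^-0.25)
   = 1 / (1 + 30.903 + 0.56234) = 1/32.465 = 0.03080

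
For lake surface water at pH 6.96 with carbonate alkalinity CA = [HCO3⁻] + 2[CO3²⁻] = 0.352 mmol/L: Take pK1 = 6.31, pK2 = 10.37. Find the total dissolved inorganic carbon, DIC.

CA = [HCO3⁻] + 2[CO3²⁻] = (α₁ + 2α₂)·DIC
At pH 6.96: [H⁺]/K1 = 10^-0.65 = 0.22387, K2/[H⁺] = 10^-3.41 = 0.00038905
α₁ = 1/(1 + 0.22387 + 0.00038905) = 1/1.2243 = 0.8168; α₂ = α₁·K2/[H⁺] = 0.0003178
α₁ + 2α₂ = 0.8175
DIC = CA / (α₁ + 2α₂) = 0.352 / 0.8175 = 0.431 mmol/L

DIC = 0.431 mmol/L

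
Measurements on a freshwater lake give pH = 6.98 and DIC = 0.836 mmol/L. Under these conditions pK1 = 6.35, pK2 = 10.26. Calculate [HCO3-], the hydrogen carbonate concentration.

[HCO3⁻] = 0.677 mmol/L

α₁ = 1 / (1 + [H⁺]/K1 + K2/[H⁺]) = 1 / (1 + 10^-0.63 + 10^-3.28)
   = 1 / (1 + 0.23442 + 0.00052481) = 1/1.2349 = 0.8098
[HCO3⁻] = α₁ × DIC = 0.8098 × 0.836 = 0.677 mmol/L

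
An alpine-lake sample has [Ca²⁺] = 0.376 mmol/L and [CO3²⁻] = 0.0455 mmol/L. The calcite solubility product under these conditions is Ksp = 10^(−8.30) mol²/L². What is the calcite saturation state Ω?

Ksp = 10^(−8.30) = 5.012×10^-9
Ω = [Ca²⁺][CO3²⁻]/Ksp = (0.376×10^-3)(0.0455×10^-3) / 5.012×10^-9 = 3.41

Ω = 3.41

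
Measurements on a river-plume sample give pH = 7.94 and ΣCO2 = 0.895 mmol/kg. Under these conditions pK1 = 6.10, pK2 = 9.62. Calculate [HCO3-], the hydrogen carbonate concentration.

α₁ = 1 / (1 + [H⁺]/K1 + K2/[H⁺]) = 1 / (1 + 10^-1.84 + 10^-1.68)
   = 1 / (1 + 0.014454 + 0.020893) = 1/1.0353 = 0.9659
[HCO3⁻] = α₁ × DIC = 0.9659 × 0.895 = 0.864 mmol/kg

[HCO3⁻] = 0.864 mmol/kg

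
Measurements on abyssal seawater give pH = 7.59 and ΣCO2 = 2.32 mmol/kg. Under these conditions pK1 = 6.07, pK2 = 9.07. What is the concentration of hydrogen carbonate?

[HCO3⁻] = 2.18 mmol/kg

α₁ = 1 / (1 + [H⁺]/K1 + K2/[H⁺]) = 1 / (1 + 10^-1.52 + 10^-1.48)
   = 1 / (1 + 0.030200 + 0.033113) = 1/1.0633 = 0.9405
[HCO3⁻] = α₁ × DIC = 0.9405 × 2.32 = 2.18 mmol/kg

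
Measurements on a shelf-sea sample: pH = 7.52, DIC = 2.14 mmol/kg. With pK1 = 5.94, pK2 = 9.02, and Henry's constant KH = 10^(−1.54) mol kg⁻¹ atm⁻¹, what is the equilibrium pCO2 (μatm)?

pCO2 = 1840 μatm

α₀ = 1 / (1 + K1/[H⁺] + K1K2/[H⁺]²) = 1 / (1 + 10^+1.58 + 10^+0.08)
   = 1 / (1 + 38.019 + 1.2023) = 1/40.221 = 0.02486
[CO2*] = α₀ × DIC = 0.02486 × 2.14 = 0.05321 mmol/kg
pCO2 = [CO2*]/KH = 5.321×10^-5 / 2.884×10^-2 = 1840 μatm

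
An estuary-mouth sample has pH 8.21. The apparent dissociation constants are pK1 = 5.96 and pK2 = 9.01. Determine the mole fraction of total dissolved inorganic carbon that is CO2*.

α₀ = 1 / (1 + K1/[H⁺] + K1K2/[H⁺]²) = 1 / (1 + 10^+2.25 + 10^+1.45)
   = 1 / (1 + 177.83 + 28.184) = 1/207.01 = 0.004831

α₀ = 0.00483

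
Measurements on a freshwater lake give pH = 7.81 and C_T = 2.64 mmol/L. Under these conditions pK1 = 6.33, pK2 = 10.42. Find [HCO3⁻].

α₁ = 1 / (1 + [H⁺]/K1 + K2/[H⁺]) = 1 / (1 + 10^-1.48 + 10^-2.61)
   = 1 / (1 + 0.033113 + 0.0024547) = 1/1.0356 = 0.9657
[HCO3⁻] = α₁ × DIC = 0.9657 × 2.64 = 2.55 mmol/L

[HCO3⁻] = 2.55 mmol/L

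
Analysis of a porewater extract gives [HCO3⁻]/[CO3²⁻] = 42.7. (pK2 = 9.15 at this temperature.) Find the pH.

pH = 7.52

From K2 = [H⁺][CO3²⁻]/[HCO3⁻]:  pH = pK2 − log₁₀([HCO3⁻]/[CO3²⁻])
log₁₀(42.7) = +1.630
pH = 9.15 − (+1.630) = 7.52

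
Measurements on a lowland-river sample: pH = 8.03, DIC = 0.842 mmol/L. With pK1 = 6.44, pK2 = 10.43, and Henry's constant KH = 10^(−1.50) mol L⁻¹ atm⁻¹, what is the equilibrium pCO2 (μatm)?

pCO2 = 665 μatm

α₀ = 1 / (1 + K1/[H⁺] + K1K2/[H⁺]²) = 1 / (1 + 10^+1.59 + 10^-0.81)
   = 1 / (1 + 38.905 + 0.15488) = 1/40.059 = 0.02496
[CO2*] = α₀ × DIC = 0.02496 × 0.842 = 0.02102 mmol/L
pCO2 = [CO2*]/KH = 2.102×10^-5 / 3.162×10^-2 = 665 μatm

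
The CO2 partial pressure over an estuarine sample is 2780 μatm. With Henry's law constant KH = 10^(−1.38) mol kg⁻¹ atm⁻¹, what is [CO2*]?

[CO2*] = 116 μmol/kg

KH = 10^(−1.38) = 4.169×10^-2 mol kg⁻¹ atm⁻¹
[CO2*] = KH · pCO2 = 4.169×10^-2 × 2780×10^-6 atm = 1.16×10^-4 mol/kg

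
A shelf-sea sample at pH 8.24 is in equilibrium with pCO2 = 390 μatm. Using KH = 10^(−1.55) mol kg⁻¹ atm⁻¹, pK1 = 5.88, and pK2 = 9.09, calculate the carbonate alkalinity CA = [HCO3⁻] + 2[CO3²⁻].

[CO2*] = KH · pCO2 = 10^(−1.55) × 390×10^-6 = 1.099×10^-5 mol/kg
α₀ = 1/(1 + K1/[H⁺] + K1K2/[H⁺]²) = 1/(1 + 10^+2.36 + 10^+1.51) = 0.003810
DIC = [CO2*]/α₀ = 1.099×10^-5 / 0.003810 = 2.885 mmol/kg
CA = (α₁ + 2α₂)·DIC = (0.8729 + 2×0.1233) × 2.885 = 3.23 mmol/kg

CA = 3.23 mmol/kg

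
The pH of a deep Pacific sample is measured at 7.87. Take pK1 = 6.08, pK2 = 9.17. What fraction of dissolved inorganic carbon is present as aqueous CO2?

α₀ = 0.0152

α₀ = 1 / (1 + K1/[H⁺] + K1K2/[H⁺]²) = 1 / (1 + 10^+1.79 + 10^+0.49)
   = 1 / (1 + 61.660 + 3.0903) = 1/65.750 = 0.01521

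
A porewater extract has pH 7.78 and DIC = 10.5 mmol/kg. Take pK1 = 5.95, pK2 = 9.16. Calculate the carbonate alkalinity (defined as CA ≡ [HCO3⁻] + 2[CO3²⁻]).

CA = [HCO3⁻] + 2[CO3²⁻] = (α₁ + 2α₂)·DIC
At pH 7.78: [H⁺]/K1 = 10^-1.83 = 0.014791, K2/[H⁺] = 10^-1.38 = 0.041687
α₁ = 1/(1 + 0.014791 + 0.041687) = 1/1.0565 = 0.9465; α₂ = α₁·K2/[H⁺] = 0.03946
α₁ + 2α₂ = 1.0255
CA = 1.0255 × 10.5 = 10.8 mmol/kg

CA = 10.8 mmol/kg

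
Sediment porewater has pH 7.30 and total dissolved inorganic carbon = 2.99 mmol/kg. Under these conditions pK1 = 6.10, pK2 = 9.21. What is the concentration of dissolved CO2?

[CO2*] = 0.175 mmol/kg

α₀ = 1 / (1 + K1/[H⁺] + K1K2/[H⁺]²) = 1 / (1 + 10^+1.20 + 10^-0.71)
   = 1 / (1 + 15.849 + 0.19498) = 1/17.044 = 0.05867
[CO2*] = α₀ × DIC = 0.05867 × 2.99 = 0.175 mmol/kg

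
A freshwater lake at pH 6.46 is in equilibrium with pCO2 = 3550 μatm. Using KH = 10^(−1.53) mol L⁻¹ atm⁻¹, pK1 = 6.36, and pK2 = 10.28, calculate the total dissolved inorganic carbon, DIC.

DIC = 0.237 mmol/L

[CO2*] = KH · pCO2 = 10^(−1.53) × 3550×10^-6 = 1.048×10^-4 mol/L
α₀ = 1/(1 + K1/[H⁺] + K1K2/[H⁺]²) = 1/(1 + 10^+0.10 + 10^-3.72) = 0.4427
DIC = [CO2*]/α₀ = 1.048×10^-4 / 0.4427 = 0.237 mmol/L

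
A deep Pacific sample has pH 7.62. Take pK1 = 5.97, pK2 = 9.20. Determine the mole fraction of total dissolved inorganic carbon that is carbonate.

α₂ = 1 / (1 + [H⁺]/K2 + [H⁺]²/(K1K2)) = 1 / (1 + 10^+1.58 + 10^-0.07)
   = 1 / (1 + 38.019 + 0.85114) = 1/39.870 = 0.02508

α₂ = 0.0251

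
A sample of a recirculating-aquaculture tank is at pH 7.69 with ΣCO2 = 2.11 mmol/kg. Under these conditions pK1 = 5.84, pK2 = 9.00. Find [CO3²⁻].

α₂ = 1 / (1 + [H⁺]/K2 + [H⁺]²/(K1K2)) = 1 / (1 + 10^+1.31 + 10^-0.54)
   = 1 / (1 + 20.417 + 0.28840) = 1/21.706 = 0.04607
[CO3²⁻] = α₂ × DIC = 0.04607 × 2.11 = 0.0972 mmol/kg

[CO3²⁻] = 0.0972 mmol/kg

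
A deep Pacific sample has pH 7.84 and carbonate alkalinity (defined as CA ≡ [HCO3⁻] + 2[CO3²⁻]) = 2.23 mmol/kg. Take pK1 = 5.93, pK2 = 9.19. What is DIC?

DIC = 2.16 mmol/kg

CA = [HCO3⁻] + 2[CO3²⁻] = (α₁ + 2α₂)·DIC
At pH 7.84: [H⁺]/K1 = 10^-1.91 = 0.012303, K2/[H⁺] = 10^-1.35 = 0.044668
α₁ = 1/(1 + 0.012303 + 0.044668) = 1/1.0570 = 0.9461; α₂ = α₁·K2/[H⁺] = 0.04226
α₁ + 2α₂ = 1.0306
DIC = CA / (α₁ + 2α₂) = 2.23 / 1.0306 = 2.16 mmol/kg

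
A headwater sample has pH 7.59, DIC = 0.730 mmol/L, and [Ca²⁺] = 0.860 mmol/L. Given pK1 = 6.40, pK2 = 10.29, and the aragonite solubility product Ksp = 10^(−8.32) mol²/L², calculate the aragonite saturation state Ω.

α₂ = 1 / (1 + [H⁺]/K2 + [H⁺]²/(K1K2)) = 1 / (1 + 10^+2.70 + 10^+1.51)
   = 1 / (1 + 501.19 + 32.359) = 1/534.55 = 0.001871
[CO3²⁻] = α₂ × DIC = 0.001871 × 0.730 = 0.001366 mmol/L = 1.366 μmol/L
Ksp = 10^(−8.32) = 4.786×10^-9
Ω = [Ca²⁺][CO3²⁻]/Ksp = (0.860×10^-3)(1.366×10^-6) / 4.786×10^-9 = 0.245

Ω = 0.245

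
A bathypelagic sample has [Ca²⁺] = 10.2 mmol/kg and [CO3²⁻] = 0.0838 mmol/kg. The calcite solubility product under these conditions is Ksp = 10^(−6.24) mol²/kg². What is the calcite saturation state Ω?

Ksp = 10^(−6.24) = 5.754×10^-7
Ω = [Ca²⁺][CO3²⁻]/Ksp = (10.2×10^-3)(0.0838×10^-3) / 5.754×10^-7 = 1.49

Ω = 1.49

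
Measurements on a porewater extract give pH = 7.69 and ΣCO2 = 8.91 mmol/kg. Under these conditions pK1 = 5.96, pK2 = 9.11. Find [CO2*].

α₀ = 1 / (1 + K1/[H⁺] + K1K2/[H⁺]²) = 1 / (1 + 10^+1.73 + 10^+0.31)
   = 1 / (1 + 53.703 + 2.0417) = 1/56.745 = 0.01762
[CO2*] = α₀ × DIC = 0.01762 × 8.91 = 0.157 mmol/kg

[CO2*] = 0.157 mmol/kg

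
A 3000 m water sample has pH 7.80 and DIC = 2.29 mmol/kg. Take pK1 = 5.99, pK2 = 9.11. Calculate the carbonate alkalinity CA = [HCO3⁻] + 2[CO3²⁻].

CA = 2.36 mmol/kg

CA = [HCO3⁻] + 2[CO3²⁻] = (α₁ + 2α₂)·DIC
At pH 7.80: [H⁺]/K1 = 10^-1.81 = 0.015488, K2/[H⁺] = 10^-1.31 = 0.048978
α₁ = 1/(1 + 0.015488 + 0.048978) = 1/1.0645 = 0.9394; α₂ = α₁·K2/[H⁺] = 0.04601
α₁ + 2α₂ = 1.0315
CA = 1.0315 × 2.29 = 2.36 mmol/kg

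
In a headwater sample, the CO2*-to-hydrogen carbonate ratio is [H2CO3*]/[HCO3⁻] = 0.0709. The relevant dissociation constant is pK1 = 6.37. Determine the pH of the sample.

pH = 7.52

From K1 = [H⁺][HCO3⁻]/[H2CO3*]:  pH = pK1 − log₁₀([H2CO3*]/[HCO3⁻])
log₁₀(0.0709) = -1.149
pH = 6.37 − (-1.149) = 7.52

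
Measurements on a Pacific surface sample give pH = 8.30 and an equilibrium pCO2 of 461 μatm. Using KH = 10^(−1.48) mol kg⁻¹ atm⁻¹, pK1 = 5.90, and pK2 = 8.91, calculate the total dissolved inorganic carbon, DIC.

[CO2*] = KH · pCO2 = 10^(−1.48) × 461×10^-6 = 1.527×10^-5 mol/kg
α₀ = 1/(1 + K1/[H⁺] + K1K2/[H⁺]²) = 1/(1 + 10^+2.40 + 10^+1.79) = 0.003186
DIC = [CO2*]/α₀ = 1.527×10^-5 / 0.003186 = 4.79 mmol/kg

DIC = 4.79 mmol/kg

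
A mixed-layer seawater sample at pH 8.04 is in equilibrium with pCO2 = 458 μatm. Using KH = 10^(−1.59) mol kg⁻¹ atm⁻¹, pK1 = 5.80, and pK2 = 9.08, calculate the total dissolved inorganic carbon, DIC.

[CO2*] = KH · pCO2 = 10^(−1.59) × 458×10^-6 = 1.177×10^-5 mol/kg
α₀ = 1/(1 + K1/[H⁺] + K1K2/[H⁺]²) = 1/(1 + 10^+2.24 + 10^+1.20) = 0.005246
DIC = [CO2*]/α₀ = 1.177×10^-5 / 0.005246 = 2.24 mmol/kg

DIC = 2.24 mmol/kg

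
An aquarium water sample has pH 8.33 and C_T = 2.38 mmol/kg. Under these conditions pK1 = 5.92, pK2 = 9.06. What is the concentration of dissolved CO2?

α₀ = 1 / (1 + K1/[H⁺] + K1K2/[H⁺]²) = 1 / (1 + 10^+2.41 + 10^+1.68)
   = 1 / (1 + 257.04 + 47.863) = 1/305.90 = 0.003269
[CO2*] = α₀ × DIC = 0.003269 × 2.38 = 0.00778 mmol/kg = 7.78 μmol/kg

[CO2*] = 7.78 μmol/kg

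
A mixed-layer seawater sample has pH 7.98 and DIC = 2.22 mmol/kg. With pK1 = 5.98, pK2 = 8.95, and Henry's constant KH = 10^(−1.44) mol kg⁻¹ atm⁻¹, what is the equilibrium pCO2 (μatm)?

α₀ = 1 / (1 + K1/[H⁺] + K1K2/[H⁺]²) = 1 / (1 + 10^+2.00 + 10^+1.03)
   = 1 / (1 + 100.00 + 10.715) = 1/111.72 = 0.008951
[CO2*] = α₀ × DIC = 0.008951 × 2.22 = 0.01987 mmol/kg = 19.87 μmol/kg
pCO2 = [CO2*]/KH = 1.987×10^-5 / 3.631×10^-2 = 547 μatm

pCO2 = 547 μatm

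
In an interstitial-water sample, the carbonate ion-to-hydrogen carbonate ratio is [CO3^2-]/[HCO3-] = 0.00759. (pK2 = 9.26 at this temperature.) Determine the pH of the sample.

pH = 7.14

From K2 = [H⁺][CO3^2-]/[HCO3-]:  pH = pK2 + log₁₀([CO3^2-]/[HCO3-])
log₁₀(0.00759) = -2.120
pH = 9.26 + (-2.120) = 7.14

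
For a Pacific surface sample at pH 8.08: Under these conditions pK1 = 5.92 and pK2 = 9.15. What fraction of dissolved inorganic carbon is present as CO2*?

α₀ = 0.00634

α₀ = 1 / (1 + K1/[H⁺] + K1K2/[H⁺]²) = 1 / (1 + 10^+2.16 + 10^+1.09)
   = 1 / (1 + 144.54 + 12.303) = 1/157.85 = 0.006335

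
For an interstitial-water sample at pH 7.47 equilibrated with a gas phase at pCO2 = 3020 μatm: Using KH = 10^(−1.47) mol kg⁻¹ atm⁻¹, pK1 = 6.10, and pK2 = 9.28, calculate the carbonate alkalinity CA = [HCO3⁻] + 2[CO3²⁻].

[CO2*] = KH · pCO2 = 10^(−1.47) × 3020×10^-6 = 1.023×10^-4 mol/kg
α₀ = 1/(1 + K1/[H⁺] + K1K2/[H⁺]²) = 1/(1 + 10^+1.37 + 10^-0.44) = 0.04031
DIC = [CO2*]/α₀ = 1.023×10^-4 / 0.04031 = 2.538 mmol/kg
CA = (α₁ + 2α₂)·DIC = (0.9450 + 2×0.01464) × 2.538 = 2.47 mmol/kg

CA = 2.47 mmol/kg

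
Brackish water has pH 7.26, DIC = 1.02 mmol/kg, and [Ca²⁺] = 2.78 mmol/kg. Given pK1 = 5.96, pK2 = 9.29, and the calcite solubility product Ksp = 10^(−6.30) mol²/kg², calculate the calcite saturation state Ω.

α₂ = 1 / (1 + [H⁺]/K2 + [H⁺]²/(K1K2)) = 1 / (1 + 10^+2.03 + 10^+0.73)
   = 1 / (1 + 107.15 + 5.3703) = 1/113.52 = 0.008809
[CO3²⁻] = α₂ × DIC = 0.008809 × 1.02 = 0.008985 mmol/kg = 8.985 μmol/kg
Ksp = 10^(−6.30) = 5.012×10^-7
Ω = [Ca²⁺][CO3²⁻]/Ksp = (2.78×10^-3)(8.985×10^-6) / 5.012×10^-7 = 0.0498

Ω = 0.0498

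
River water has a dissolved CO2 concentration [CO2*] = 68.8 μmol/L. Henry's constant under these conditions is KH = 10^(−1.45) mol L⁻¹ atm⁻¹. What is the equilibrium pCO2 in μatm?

pCO2 = 1940 μatm

KH = 10^(−1.45) = 3.548×10^-2 mol L⁻¹ atm⁻¹
pCO2 = [CO2*]/KH = 68.8×10^-6 / 3.548×10^-2 = 1.94×10^-3 atm = 1940 μatm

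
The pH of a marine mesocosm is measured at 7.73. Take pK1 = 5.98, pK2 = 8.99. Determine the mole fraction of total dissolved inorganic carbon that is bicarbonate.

α₁ = 0.932

α₁ = 1 / (1 + [H⁺]/K1 + K2/[H⁺]) = 1 / (1 + 10^-1.75 + 10^-1.26)
   = 1 / (1 + 0.017783 + 0.054954) = 1/1.0727 = 0.9322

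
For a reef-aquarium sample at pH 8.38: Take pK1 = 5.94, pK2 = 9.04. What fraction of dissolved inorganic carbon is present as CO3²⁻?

α₂ = 1 / (1 + [H⁺]/K2 + [H⁺]²/(K1K2)) = 1 / (1 + 10^+0.66 + 10^-1.78)
   = 1 / (1 + 4.5709 + 0.016596) = 1/5.5875 = 0.1790

α₂ = 0.179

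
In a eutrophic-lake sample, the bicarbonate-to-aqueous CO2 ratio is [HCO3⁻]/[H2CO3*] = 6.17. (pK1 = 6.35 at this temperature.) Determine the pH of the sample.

From K1 = [H⁺][HCO3⁻]/[H2CO3*]:  pH = pK1 + log₁₀([HCO3⁻]/[H2CO3*])
log₁₀(6.17) = +0.790
pH = 6.35 + (+0.790) = 7.14

pH = 7.14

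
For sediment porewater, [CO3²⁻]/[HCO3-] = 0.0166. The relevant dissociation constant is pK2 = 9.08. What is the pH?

From K2 = [H⁺][CO3²⁻]/[HCO3-]:  pH = pK2 + log₁₀([CO3²⁻]/[HCO3-])
log₁₀(0.0166) = -1.780
pH = 9.08 + (-1.780) = 7.30

pH = 7.30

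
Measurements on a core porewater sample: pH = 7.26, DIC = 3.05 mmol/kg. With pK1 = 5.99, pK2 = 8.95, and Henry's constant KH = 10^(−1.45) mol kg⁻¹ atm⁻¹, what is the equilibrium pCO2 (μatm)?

pCO2 = 4300 μatm

α₀ = 1 / (1 + K1/[H⁺] + K1K2/[H⁺]²) = 1 / (1 + 10^+1.27 + 10^-0.42)
   = 1 / (1 + 18.621 + 0.38019) = 1/20.001 = 0.05000
[CO2*] = α₀ × DIC = 0.05000 × 3.05 = 0.1525 mmol/kg
pCO2 = [CO2*]/KH = 1.525×10^-4 / 3.548×10^-2 = 4300 μatm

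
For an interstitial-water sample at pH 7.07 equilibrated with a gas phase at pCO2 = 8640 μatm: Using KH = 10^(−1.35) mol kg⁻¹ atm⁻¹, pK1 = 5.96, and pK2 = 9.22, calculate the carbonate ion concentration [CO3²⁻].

[CO2*] = KH · pCO2 = 10^(−1.35) × 8640×10^-6 = 3.859×10^-4 mol/kg
α₀ = 1/(1 + K1/[H⁺] + K1K2/[H⁺]²) = 1/(1 + 10^+1.11 + 10^-1.04) = 0.07156
DIC = [CO2*]/α₀ = 3.859×10^-4 / 0.07156 = 5.393 mmol/kg
[CO3²⁻] = α₂·DIC; α₂ = 0.006527, so [CO3²⁻] = 0.006527 × 5.393 = 0.0352 mmol/kg

[CO3²⁻] = 0.0352 mmol/kg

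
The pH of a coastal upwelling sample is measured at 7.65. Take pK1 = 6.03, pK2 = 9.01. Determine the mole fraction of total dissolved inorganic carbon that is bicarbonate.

α₁ = 0.937

α₁ = 1 / (1 + [H⁺]/K1 + K2/[H⁺]) = 1 / (1 + 10^-1.62 + 10^-1.36)
   = 1 / (1 + 0.023988 + 0.043652) = 1/1.0676 = 0.9366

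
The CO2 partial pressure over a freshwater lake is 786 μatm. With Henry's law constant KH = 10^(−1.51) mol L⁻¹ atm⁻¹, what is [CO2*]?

[CO2*] = 24.3 μmol/L

KH = 10^(−1.51) = 3.090×10^-2 mol L⁻¹ atm⁻¹
[CO2*] = KH · pCO2 = 3.090×10^-2 × 786×10^-6 atm = 2.43×10^-5 mol/L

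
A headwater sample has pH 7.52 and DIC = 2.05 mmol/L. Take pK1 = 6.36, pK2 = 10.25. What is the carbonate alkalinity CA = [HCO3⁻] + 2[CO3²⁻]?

CA = 1.92 mmol/L

CA = [HCO3⁻] + 2[CO3²⁻] = (α₁ + 2α₂)·DIC
At pH 7.52: [H⁺]/K1 = 10^-1.16 = 0.069183, K2/[H⁺] = 10^-2.73 = 0.0018621
α₁ = 1/(1 + 0.069183 + 0.0018621) = 1/1.0710 = 0.9337; α₂ = α₁·K2/[H⁺] = 0.001739
α₁ + 2α₂ = 0.9371
CA = 0.9371 × 2.05 = 1.92 mmol/L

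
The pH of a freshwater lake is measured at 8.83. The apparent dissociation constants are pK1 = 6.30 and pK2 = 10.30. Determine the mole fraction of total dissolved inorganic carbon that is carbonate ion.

α₂ = 1 / (1 + [H⁺]/K2 + [H⁺]²/(K1K2)) = 1 / (1 + 10^+1.47 + 10^-1.06)
   = 1 / (1 + 29.512 + 0.087096) = 1/30.599 = 0.03268

α₂ = 0.0327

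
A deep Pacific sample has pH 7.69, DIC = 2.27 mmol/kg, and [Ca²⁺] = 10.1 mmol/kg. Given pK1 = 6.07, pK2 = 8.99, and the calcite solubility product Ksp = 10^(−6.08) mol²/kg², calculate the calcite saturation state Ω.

α₂ = 1 / (1 + [H⁺]/K2 + [H⁺]²/(K1K2)) = 1 / (1 + 10^+1.30 + 10^-0.32)
   = 1 / (1 + 19.953 + 0.47863) = 1/21.431 = 0.04666
[CO3²⁻] = α₂ × DIC = 0.04666 × 2.27 = 0.1059 mmol/kg
Ksp = 10^(−6.08) = 8.318×10^-7
Ω = [Ca²⁺][CO3²⁻]/Ksp = (10.1×10^-3)(1.059×10^-4) / 8.318×10^-7 = 1.29

Ω = 1.29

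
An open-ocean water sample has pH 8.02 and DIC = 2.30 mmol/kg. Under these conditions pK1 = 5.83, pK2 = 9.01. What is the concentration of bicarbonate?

α₁ = 1 / (1 + [H⁺]/K1 + K2/[H⁺]) = 1 / (1 + 10^-2.19 + 10^-0.99)
   = 1 / (1 + 0.0064565 + 0.10233) = 1/1.1088 = 0.9019
[HCO3⁻] = α₁ × DIC = 0.9019 × 2.30 = 2.07 mmol/kg

[HCO3⁻] = 2.07 mmol/kg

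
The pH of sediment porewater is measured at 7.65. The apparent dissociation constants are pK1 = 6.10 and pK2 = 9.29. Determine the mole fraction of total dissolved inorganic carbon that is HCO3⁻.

α₁ = 0.951

α₁ = 1 / (1 + [H⁺]/K1 + K2/[H⁺]) = 1 / (1 + 10^-1.55 + 10^-1.64)
   = 1 / (1 + 0.028184 + 0.022909) = 1/1.0511 = 0.9514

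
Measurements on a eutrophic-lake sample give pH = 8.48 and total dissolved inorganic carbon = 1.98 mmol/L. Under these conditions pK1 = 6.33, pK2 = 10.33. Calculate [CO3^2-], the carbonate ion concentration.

α₂ = 1 / (1 + [H⁺]/K2 + [H⁺]²/(K1K2)) = 1 / (1 + 10^+1.85 + 10^-0.30)
   = 1 / (1 + 70.795 + 0.50119) = 1/72.296 = 0.01383
[CO3²⁻] = α₂ × DIC = 0.01383 × 1.98 = 0.0274 mmol/L

[CO3²⁻] = 0.0274 mmol/L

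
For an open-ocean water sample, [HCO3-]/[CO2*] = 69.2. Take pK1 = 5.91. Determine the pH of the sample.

From K1 = [H⁺][HCO3-]/[CO2*]:  pH = pK1 + log₁₀([HCO3-]/[CO2*])
log₁₀(69.2) = +1.840
pH = 5.91 + (+1.840) = 7.75

pH = 7.75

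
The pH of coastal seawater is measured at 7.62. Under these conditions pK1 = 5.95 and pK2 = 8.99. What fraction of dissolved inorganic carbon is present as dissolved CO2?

α₀ = 0.0201

α₀ = 1 / (1 + K1/[H⁺] + K1K2/[H⁺]²) = 1 / (1 + 10^+1.67 + 10^+0.30)
   = 1 / (1 + 46.774 + 1.9953) = 1/49.769 = 0.02009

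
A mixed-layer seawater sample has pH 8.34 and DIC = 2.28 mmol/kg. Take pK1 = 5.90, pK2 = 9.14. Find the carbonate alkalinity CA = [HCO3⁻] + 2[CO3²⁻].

CA = 2.58 mmol/kg

CA = [HCO3⁻] + 2[CO3²⁻] = (α₁ + 2α₂)·DIC
At pH 8.34: [H⁺]/K1 = 10^-2.44 = 0.0036308, K2/[H⁺] = 10^-0.80 = 0.15849
α₁ = 1/(1 + 0.0036308 + 0.15849) = 1/1.1621 = 0.8605; α₂ = α₁·K2/[H⁺] = 0.1364
α₁ + 2α₂ = 1.1333
CA = 1.1333 × 2.28 = 2.58 mmol/kg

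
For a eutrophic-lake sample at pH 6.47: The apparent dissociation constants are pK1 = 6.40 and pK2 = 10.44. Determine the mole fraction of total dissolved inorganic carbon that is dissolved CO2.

α₀ = 1 / (1 + K1/[H⁺] + K1K2/[H⁺]²) = 1 / (1 + 10^+0.07 + 10^-3.90)
   = 1 / (1 + 1.1749 + 0.00012589) = 1/2.1750 = 0.4598

α₀ = 0.460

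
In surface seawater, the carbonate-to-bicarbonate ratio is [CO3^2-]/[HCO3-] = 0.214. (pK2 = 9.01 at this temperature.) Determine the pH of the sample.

pH = 8.34

From K2 = [H⁺][CO3^2-]/[HCO3-]:  pH = pK2 + log₁₀([CO3^2-]/[HCO3-])
log₁₀(0.214) = -0.670
pH = 9.01 + (-0.670) = 8.34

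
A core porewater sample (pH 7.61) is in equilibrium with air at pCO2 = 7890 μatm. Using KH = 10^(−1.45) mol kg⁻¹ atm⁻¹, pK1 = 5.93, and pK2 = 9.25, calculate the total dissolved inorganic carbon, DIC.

DIC = 14.0 mmol/kg

[CO2*] = KH · pCO2 = 10^(−1.45) × 7890×10^-6 = 2.799×10^-4 mol/kg
α₀ = 1/(1 + K1/[H⁺] + K1K2/[H⁺]²) = 1/(1 + 10^+1.68 + 10^+0.04) = 0.02002
DIC = [CO2*]/α₀ = 2.799×10^-4 / 0.02002 = 14.0 mmol/kg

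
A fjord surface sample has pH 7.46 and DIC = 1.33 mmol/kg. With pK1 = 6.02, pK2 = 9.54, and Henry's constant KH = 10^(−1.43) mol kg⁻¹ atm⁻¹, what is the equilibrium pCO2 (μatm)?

pCO2 = 1240 μatm

α₀ = 1 / (1 + K1/[H⁺] + K1K2/[H⁺]²) = 1 / (1 + 10^+1.44 + 10^-0.64)
   = 1 / (1 + 27.542 + 0.22909) = 1/28.771 = 0.03476
[CO2*] = α₀ × DIC = 0.03476 × 1.33 = 0.04623 mmol/kg
pCO2 = [CO2*]/KH = 4.623×10^-5 / 3.715×10^-2 = 1240 μatm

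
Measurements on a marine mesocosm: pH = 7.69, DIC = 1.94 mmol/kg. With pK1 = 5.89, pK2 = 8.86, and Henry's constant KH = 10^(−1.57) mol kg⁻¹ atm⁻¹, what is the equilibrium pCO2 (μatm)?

α₀ = 1 / (1 + K1/[H⁺] + K1K2/[H⁺]²) = 1 / (1 + 10^+1.80 + 10^+0.63)
   = 1 / (1 + 63.096 + 4.2658) = 1/68.362 = 0.01463
[CO2*] = α₀ × DIC = 0.01463 × 1.94 = 0.02838 mmol/kg
pCO2 = [CO2*]/KH = 2.838×10^-5 / 2.692×10^-2 = 1050 μatm

pCO2 = 1050 μatm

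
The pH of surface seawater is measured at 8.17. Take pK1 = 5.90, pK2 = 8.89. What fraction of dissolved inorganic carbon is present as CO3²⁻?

α₂ = 1 / (1 + [H⁺]/K2 + [H⁺]²/(K1K2)) = 1 / (1 + 10^+0.72 + 10^-1.55)
   = 1 / (1 + 5.2481 + 0.028184) = 1/6.2763 = 0.1593

α₂ = 0.159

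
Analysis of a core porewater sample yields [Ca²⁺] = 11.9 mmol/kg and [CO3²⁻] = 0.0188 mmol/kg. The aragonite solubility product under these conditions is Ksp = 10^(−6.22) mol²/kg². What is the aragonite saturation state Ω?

Ksp = 10^(−6.22) = 6.026×10^-7
Ω = [Ca²⁺][CO3²⁻]/Ksp = (11.9×10^-3)(0.0188×10^-3) / 6.026×10^-7 = 0.371

Ω = 0.371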